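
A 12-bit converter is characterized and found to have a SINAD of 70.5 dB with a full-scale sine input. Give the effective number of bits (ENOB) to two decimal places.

ENOB = (SINAD − 1.76) / 6.02 = (70.5 − 1.76)/6.02 = 11.419.

11.42 bits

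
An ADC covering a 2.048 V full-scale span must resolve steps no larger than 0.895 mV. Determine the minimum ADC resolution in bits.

12 bits

Number of steps required ≥ 2.048 V / 0.895 mV = 2288.27.
Need 2^N ≥ 2288.27; 2^11 = 2048, 2^12 = 4096.
Minimum N = 12.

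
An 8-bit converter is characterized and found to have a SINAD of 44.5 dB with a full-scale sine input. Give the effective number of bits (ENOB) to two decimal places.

7.10 bits

ENOB = (SINAD − 1.76) / 6.02 = (44.5 − 1.76)/6.02 = 7.100.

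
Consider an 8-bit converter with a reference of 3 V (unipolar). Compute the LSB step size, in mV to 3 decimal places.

Full-scale span = 3 V.
LSB = 3 / 2^8 = 3 / 256 = 0.0117188 V = 11.719 mV.

11.719 mV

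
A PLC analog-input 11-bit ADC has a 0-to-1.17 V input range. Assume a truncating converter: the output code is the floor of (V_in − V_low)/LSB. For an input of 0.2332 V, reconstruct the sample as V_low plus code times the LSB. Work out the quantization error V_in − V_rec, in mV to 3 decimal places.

One LSB is 1.17 V / 2048 = 0.571 mV.
(0.2332 − 0)/0.000571289 = 408.1997; ⌊·⌋ gives code 408.
V_rec = 0 + 408·0.000571289 = 0.23308594 V.
Difference: 0.000114063 V → 0.114 mV.

0.114 mV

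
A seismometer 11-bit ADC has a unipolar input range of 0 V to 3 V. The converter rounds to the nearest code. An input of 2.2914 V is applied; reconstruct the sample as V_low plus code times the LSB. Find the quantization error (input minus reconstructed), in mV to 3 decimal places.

0.384 mV

One LSB is 3 V / 2048 = 1.465 mV.
Scaled input = 1564.2624 LSBs, so code = 1564.
Reconstructed: 2.2910156 V.
V_in − V_rec = 0.000384375 V = 0.384 mV.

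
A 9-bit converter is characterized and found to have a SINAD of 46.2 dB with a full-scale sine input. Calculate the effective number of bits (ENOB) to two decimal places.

7.38 bits

ENOB = (SINAD − 1.76) / 6.02 = (46.2 − 1.76)/6.02 = 7.382.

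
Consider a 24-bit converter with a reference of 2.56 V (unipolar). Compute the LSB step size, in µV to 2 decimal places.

0.15 µV

Full-scale span = 2.56 V.
LSB = 2.56 / 2^24 = 2.56 / 16777216 = 1.52588e-07 V = 0.15 µV.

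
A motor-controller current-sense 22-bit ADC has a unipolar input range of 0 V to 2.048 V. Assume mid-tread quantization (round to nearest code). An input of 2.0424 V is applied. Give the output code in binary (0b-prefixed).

LSB = 2.048 V / 4194304 = 0.49 µV.
(V_in − V_low)/LSB = (2.0424 − 0) / 4.88281e-07 = 4182835.200.
So the output code is 4182835.
In binary (0b-prefixed): 0b1111111101001100110011.

code 0b1111111101001100110011 (decimal 4182835)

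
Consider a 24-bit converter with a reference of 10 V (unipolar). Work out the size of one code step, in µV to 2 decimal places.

0.60 µV

Full-scale span = 10 V.
LSB = 10 / 2^24 = 10 / 16777216 = 5.96046e-07 V = 0.60 µV.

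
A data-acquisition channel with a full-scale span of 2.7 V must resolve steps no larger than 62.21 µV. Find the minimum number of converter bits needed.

16 bits

Number of steps required ≥ 2.7 V / 62.21 µV = 43401.38.
Need 2^N ≥ 43401.38; 2^15 = 32768, 2^16 = 65536.
Minimum N = 16.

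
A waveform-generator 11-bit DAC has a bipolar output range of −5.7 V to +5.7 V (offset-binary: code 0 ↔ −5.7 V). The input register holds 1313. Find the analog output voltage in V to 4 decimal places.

1.6087 V

LSB = 11.4 V / 2^11 = 5.566 mV.
V_out = (−5.7) + 1313 × 0.00556641 V = 1.60869 V.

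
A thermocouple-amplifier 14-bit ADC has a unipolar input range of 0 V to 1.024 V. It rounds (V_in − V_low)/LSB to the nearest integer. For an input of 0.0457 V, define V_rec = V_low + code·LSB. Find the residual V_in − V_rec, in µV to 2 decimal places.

Step size: 1.024 V ÷ 2^14 = 62.50 µV.
(V_in − V_low)/LSB = (0.0457 − 0)/6.25e-05 = 731.2000 → code 731 (round).
Code 731 maps back to 0 + 731×6.25e-05 V = 0.0456875 V.
Difference: 1.25e-05 V → 12.50 µV.

12.50 µV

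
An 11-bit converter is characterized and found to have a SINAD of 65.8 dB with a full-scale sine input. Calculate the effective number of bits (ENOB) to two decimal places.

10.64 bits

ENOB = (SINAD − 1.76) / 6.02 = (65.8 − 1.76)/6.02 = 10.638.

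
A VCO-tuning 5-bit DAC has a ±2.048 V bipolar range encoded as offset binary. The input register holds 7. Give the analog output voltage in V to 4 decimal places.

LSB = 4.096 V / 2^5 = 128.000 mV.
V_out = (−2.048) + 7 × 0.128 V = -1.152 V.

-1.1520 V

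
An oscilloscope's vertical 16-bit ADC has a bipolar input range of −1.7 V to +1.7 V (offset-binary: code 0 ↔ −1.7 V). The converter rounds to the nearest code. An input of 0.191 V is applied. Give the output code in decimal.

Full-scale span = 3.4 V; LSB = 3.4/2^16 = 51.88 µV.
(0.191 − (−1.7)) / 5.18799e-05 = 36449.581 LSBs.
Round → code 36450.

code 36450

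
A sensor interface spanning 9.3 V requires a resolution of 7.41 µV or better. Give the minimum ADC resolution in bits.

21 bits

Number of steps required ≥ 9.3 V / 7.41 µV = 1255060.73.
Need 2^N ≥ 1255060.73; 2^20 = 1048576, 2^21 = 2097152.
Minimum N = 21.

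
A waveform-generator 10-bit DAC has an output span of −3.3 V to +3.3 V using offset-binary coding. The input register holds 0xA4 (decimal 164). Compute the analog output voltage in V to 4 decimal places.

-2.2430 V

LSB = 6.6 V / 2^10 = 6.445 mV.
Code 0xA4 = 164 decimal.
V_out = (−3.3) + 164 × 0.00644531 V = -2.24297 V.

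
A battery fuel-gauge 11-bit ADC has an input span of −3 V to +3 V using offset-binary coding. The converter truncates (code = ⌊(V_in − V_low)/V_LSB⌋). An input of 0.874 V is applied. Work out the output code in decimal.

Full-scale span = 6 V; LSB = 6/2^11 = 2.930 mV.
(V_in − V_low)/LSB = (0.874 − (−3)) / 0.00292969 = 1322.325.
Floor → code 1322.

code 1322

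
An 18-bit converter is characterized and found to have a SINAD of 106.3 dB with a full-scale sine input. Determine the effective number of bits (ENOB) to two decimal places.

17.37 bits

ENOB = (SINAD − 1.76) / 6.02 = (106.3 − 1.76)/6.02 = 17.365.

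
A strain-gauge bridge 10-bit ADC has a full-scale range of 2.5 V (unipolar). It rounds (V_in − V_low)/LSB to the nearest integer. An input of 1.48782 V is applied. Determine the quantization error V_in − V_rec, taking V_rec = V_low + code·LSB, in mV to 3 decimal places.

One LSB is 2.5 V / 1024 = 2.441 mV.
(V_in − V_low)/LSB = (1.48782 − 0)/0.00244141 = 609.4111 → code 609 (round).
Reconstructed: 1.4868164 V.
Error = 1.48782 − 1.4868164 = 0.00100359 V = 1.004 mV.

1.004 mV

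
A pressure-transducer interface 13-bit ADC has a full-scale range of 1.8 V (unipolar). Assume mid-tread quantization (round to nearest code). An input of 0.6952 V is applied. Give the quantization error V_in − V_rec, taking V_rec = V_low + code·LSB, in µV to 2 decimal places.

Step size: 1.8 V ÷ 2^13 = 219.73 µV.
Scaled input = 3163.9324 LSBs, so code = 3164.
Code 3164 maps back to 0 + 3164×0.000219727 V = 0.69521484 V.
Error = 0.6952 − 0.69521484 = -1.48437e-05 V = -14.84 µV.

-14.84 µV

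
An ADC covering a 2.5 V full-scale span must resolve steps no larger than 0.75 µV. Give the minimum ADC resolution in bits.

22 bits

Number of steps required ≥ 2.5 V / 0.75 µV = 3333333.33.
Need 2^N ≥ 3333333.33; 2^21 = 2097152, 2^22 = 4194304.
Minimum N = 22.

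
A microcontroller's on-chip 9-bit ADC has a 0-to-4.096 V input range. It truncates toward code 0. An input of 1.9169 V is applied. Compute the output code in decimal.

code 239

With 512 levels over 4.096 V, one step is 8.000 mV.
(V_in − V_low)/LSB = (1.9169 − 0) / 0.008 = 239.613.
Floor → code 239.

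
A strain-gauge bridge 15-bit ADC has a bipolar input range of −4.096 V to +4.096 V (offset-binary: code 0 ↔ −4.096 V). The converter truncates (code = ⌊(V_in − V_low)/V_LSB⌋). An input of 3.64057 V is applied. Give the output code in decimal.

LSB = 8.192 V / 32768 = 250.00 µV.
(V_in − V_low)/LSB = (3.64057 − (−4.096)) / 0.00025 = 30946.280.
Floor → code 30946.

code 30946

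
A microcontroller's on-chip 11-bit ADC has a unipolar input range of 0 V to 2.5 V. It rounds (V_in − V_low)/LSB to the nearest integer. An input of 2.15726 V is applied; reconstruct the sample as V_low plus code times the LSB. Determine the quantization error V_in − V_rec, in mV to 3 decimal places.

Step size: 2.5 V ÷ 2^11 = 1.221 mV.
(V_in − V_low)/LSB = (2.15726 − 0)/0.0012207 = 1767.2274 → code 1767 (round).
V_rec = 0 + 1767·0.0012207 = 2.1569824 V.
V_in − V_rec = 0.000277578 V = 0.278 mV.

0.278 mV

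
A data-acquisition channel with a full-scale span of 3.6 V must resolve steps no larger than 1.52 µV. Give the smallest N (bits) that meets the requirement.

Number of steps required ≥ 3.6 V / 1.52 µV = 2368421.05.
Need 2^N ≥ 2368421.05; 2^21 = 2097152, 2^22 = 4194304.
Minimum N = 22.

22 bits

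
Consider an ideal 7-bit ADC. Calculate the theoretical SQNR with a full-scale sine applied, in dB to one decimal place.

SNR ≈ 6.02·N + 1.76 dB = 6.02·7 + 1.76 = 43.90 dB.

43.9 dB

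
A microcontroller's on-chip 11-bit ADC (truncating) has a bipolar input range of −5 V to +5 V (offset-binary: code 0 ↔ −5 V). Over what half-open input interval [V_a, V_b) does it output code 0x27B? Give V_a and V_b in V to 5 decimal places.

LSB = 10/2^11 = 4.883 mV.
Code 0x27B = 635 decimal.
V_a = V_low + 635·LSB = -1.89941 V; V_b = V_low + 636·LSB = -1.89453 V.

[-1.89941 V, -1.89453 V)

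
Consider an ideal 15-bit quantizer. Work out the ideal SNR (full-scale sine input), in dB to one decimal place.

SNR ≈ 6.02·N + 1.76 dB = 6.02·15 + 1.76 = 92.06 dB.

92.1 dB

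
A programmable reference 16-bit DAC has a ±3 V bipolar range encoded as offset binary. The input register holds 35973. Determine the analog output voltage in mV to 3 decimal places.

293.427 mV

LSB = 6 V / 2^16 = 91.55 µV.
V_out = (−3) + 35973 × 9.15527e-05 V = 0.293427 V.
= 293.427 mV.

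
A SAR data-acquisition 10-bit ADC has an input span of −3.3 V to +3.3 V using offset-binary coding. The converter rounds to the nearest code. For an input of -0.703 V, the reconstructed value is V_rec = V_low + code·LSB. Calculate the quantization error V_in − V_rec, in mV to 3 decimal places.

Step size: 6.6 V ÷ 2^10 = 6.445 mV.
(V_in − V_low)/LSB = (-0.703 − (−3.3))/0.00644531 = 402.9285 → code 403 (round).
Reconstructed: -0.70253906 V.
Error = -0.703 − (−0.70253906) = -0.000460937 V = -0.461 mV.

-0.461 mV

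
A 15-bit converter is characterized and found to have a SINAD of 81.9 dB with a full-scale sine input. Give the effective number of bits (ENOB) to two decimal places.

ENOB = (SINAD − 1.76) / 6.02 = (81.9 − 1.76)/6.02 = 13.312.

13.31 bits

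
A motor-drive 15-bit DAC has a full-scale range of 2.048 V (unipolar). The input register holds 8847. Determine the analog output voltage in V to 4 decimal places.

0.5529 V

LSB = 2.048 V / 2^15 = 62.50 µV.
V_out = 0 + 8847 × 6.25e-05 V = 0.552937 V.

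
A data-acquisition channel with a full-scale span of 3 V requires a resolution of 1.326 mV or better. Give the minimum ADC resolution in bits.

12 bits

Number of steps required ≥ 3 V / 1.326 mV = 2262.44.
Need 2^N ≥ 2262.44; 2^11 = 2048, 2^12 = 4096.
Minimum N = 12.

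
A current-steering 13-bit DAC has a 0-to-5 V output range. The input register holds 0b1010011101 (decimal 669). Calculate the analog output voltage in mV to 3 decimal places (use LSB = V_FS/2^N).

LSB = 5 V / 2^13 = 0.610 mV.
Code 0b1010011101 = 669 decimal.
V_out = 0 + 669 × 0.000610352 V = 0.408325 V.
= 408.325 mV.

408.325 mV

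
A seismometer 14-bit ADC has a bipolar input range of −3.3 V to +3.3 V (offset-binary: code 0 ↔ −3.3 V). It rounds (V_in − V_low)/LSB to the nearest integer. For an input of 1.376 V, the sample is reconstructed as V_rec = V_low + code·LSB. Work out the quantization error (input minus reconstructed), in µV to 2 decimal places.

-74.22 µV

Step size: 6.6 V ÷ 2^14 = 402.83 µV.
(1.376 − (−3.3))/0.000402832 = 11607.8158; round gives code 11608.
Reconstructed: 1.3760742 V.
V_in − V_rec = -7.42187e-05 V = -74.22 µV.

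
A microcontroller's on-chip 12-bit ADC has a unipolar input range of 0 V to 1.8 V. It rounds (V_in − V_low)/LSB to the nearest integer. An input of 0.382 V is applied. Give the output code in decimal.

code 869

With 4096 levels over 1.8 V, one step is 439.45 µV.
(0.382 − 0) / 0.000439453 = 869.262 LSBs.
So the output code is 869.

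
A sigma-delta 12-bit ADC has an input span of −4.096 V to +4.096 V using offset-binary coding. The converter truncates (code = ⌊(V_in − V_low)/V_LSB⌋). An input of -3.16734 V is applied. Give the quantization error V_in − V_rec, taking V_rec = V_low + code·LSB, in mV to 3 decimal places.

0.660 mV

LSB = 8.192/2^12 = 2.000 mV.
(V_in − V_low)/LSB = (-3.16734 − (−4.096))/0.002 = 464.3300 → code 464 (floor).
Code 464 maps back to (−4.096) + 464×0.002 V = -3.168 V.
Difference: 0.00066 V → 0.660 mV.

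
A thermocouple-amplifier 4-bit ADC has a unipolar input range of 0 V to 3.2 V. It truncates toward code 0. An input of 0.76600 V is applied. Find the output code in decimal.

code 3

Full-scale span = 3.2 V; LSB = 3.2/2^4 = 200.000 mV.
(0.76600 − 0) / 0.2 = 3.830 LSBs.
⌊·⌋(3.830) = 3.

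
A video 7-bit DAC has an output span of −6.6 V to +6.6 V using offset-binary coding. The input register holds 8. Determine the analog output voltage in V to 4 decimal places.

-5.7750 V

LSB = 13.2 V / 2^7 = 103.125 mV.
V_out = (−6.6) + 8 × 0.103125 V = -5.775 V.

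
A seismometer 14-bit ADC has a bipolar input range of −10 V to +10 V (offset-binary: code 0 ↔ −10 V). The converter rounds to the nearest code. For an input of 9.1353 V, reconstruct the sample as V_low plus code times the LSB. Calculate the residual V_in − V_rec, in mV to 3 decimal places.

One LSB is 20 V / 16384 = 1.221 mV.
(9.1353 − (−10))/0.0012207 = 15675.6378; round gives code 15676.
Reconstructed: 9.1357422 V.
Difference: -0.000442187 V → -0.442 mV.

-0.442 mV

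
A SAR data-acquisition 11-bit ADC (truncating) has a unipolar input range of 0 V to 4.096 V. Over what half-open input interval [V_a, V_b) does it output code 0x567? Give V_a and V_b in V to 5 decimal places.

[2.76600 V, 2.76800 V)

LSB = 4.096/2^11 = 2.000 mV.
Code 0x567 = 1383 decimal.
V_a = V_low + 1383·LSB = 2.766 V; V_b = V_low + 1384·LSB = 2.768 V.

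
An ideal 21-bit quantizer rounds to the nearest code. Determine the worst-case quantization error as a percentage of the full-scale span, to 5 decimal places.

Rounding → worst-case error = ½ LSB = V_FS/2^22, so 100/4194304 = 2.38419e-05 % of full scale.

0.00002 %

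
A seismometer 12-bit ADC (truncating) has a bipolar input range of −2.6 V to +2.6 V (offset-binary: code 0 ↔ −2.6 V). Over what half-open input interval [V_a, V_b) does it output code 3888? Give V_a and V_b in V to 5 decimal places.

[2.33594 V, 2.33721 V)

LSB = 5.2/2^12 = 1.270 mV.
V_a = V_low + 3888·LSB = 2.33594 V; V_b = V_low + 3889·LSB = 2.33721 V.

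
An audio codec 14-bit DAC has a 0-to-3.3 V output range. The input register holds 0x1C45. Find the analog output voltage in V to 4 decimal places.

1.4576 V

LSB = 3.3 V / 2^14 = 201.42 µV.
Code 0x1C45 = 7237 decimal.
V_out = 0 + 7237 × 0.000201416 V = 1.45765 V.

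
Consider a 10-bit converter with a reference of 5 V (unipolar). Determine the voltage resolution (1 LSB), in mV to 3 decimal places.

Full-scale span = 5 V.
LSB = 5 / 2^10 = 5 / 1024 = 0.00488281 V = 4.883 mV.

4.883 mV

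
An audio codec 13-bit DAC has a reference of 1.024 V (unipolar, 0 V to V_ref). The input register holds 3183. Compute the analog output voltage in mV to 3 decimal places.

397.875 mV

LSB = 1.024 V / 2^13 = 125.00 µV.
V_out = 0 + 3183 × 0.000125 V = 0.397875 V.
= 397.875 mV.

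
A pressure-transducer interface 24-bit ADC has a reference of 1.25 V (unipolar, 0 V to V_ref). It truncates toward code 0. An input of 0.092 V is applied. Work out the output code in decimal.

LSB = 1.25 V / 16777216 = 0.07 µV.
(0.092 − 0) / 7.45058e-08 = 1234803.098 LSBs.
⌊·⌋(1234803.098) = 1234803.

code 1234803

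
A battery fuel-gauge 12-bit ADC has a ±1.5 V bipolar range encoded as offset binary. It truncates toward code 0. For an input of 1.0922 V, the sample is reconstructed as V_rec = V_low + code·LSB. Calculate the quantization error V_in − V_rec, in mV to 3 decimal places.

0.159 mV

Step size: 3 V ÷ 2^12 = 0.732 mV.
Scaled input = 3539.2171 LSBs, so code = 3539.
Code 3539 maps back to (−1.5) + 3539×0.000732422 V = 1.092041 V.
Difference: 0.000158984 V → 0.159 mV.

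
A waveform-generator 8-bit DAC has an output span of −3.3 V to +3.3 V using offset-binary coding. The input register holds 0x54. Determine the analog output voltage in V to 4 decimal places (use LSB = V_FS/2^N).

LSB = 6.6 V / 2^8 = 25.781 mV.
Code 0x54 = 84 decimal.
V_out = (−3.3) + 84 × 0.0257812 V = -1.13437 V.

-1.1344 V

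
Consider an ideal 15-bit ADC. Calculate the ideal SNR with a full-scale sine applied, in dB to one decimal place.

92.1 dB

SNR ≈ 6.02·N + 1.76 dB = 6.02·15 + 1.76 = 92.06 dB.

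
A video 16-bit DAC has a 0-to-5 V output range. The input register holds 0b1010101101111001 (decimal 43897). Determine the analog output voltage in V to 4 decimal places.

3.3491 V

LSB = 5 V / 2^16 = 76.29 µV.
Code 0b1010101101111001 = 43897 decimal.
V_out = 0 + 43897 × 7.62939e-05 V = 3.34908 V.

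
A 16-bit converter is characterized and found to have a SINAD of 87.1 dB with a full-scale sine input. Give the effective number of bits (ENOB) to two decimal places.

14.18 bits

ENOB = (SINAD − 1.76) / 6.02 = (87.1 − 1.76)/6.02 = 14.176.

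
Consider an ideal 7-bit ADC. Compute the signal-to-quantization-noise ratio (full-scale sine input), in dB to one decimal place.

43.9 dB

SNR ≈ 6.02·N + 1.76 dB = 6.02·7 + 1.76 = 43.90 dB.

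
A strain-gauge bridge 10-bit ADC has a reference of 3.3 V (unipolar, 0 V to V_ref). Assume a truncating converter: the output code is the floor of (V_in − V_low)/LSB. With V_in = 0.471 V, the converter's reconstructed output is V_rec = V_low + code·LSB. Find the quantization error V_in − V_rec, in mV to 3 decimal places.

One LSB is 3.3 V / 1024 = 3.223 mV.
(V_in − V_low)/LSB = (0.471 − 0)/0.00322266 = 146.1527 → code 146 (floor).
Code 146 maps back to 0 + 146×0.00322266 V = 0.47050781 V.
Error = 0.471 − 0.47050781 = 0.000492188 V = 0.492 mV.

0.492 mV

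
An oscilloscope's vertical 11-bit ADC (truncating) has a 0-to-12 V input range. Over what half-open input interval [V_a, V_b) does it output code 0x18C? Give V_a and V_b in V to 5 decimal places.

[2.32031 V, 2.32617 V)

LSB = 12/2^11 = 5.859 mV.
Code 0x18C = 396 decimal.
V_a = V_low + 396·LSB = 2.32031 V; V_b = V_low + 397·LSB = 2.32617 V.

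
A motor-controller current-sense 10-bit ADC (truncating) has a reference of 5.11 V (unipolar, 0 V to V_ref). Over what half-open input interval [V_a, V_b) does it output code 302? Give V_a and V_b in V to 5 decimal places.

LSB = 5.11/2^10 = 4.990 mV.
V_a = V_low + 302·LSB = 1.50705 V; V_b = V_low + 303·LSB = 1.51204 V.

[1.50705 V, 1.51204 V)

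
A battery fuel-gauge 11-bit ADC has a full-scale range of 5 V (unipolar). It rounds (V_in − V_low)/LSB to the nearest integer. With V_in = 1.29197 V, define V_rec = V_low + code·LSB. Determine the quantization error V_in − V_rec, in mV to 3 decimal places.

Step size: 5 V ÷ 2^11 = 2.441 mV.
(V_in − V_low)/LSB = (1.29197 − 0)/0.00244141 = 529.1909 → code 529 (round).
Reconstructed: 1.2915039 V.
V_in − V_rec = 0.000466094 V = 0.466 mV.

0.466 mV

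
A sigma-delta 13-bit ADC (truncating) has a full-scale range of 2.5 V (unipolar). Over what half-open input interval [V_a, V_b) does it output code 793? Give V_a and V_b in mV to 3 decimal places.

LSB = 2.5/2^13 = 305.18 µV.
V_a = V_low + 793·LSB = 0.242004 V; V_b = V_low + 794·LSB = 0.24231 V.

[242.004 mV, 242.310 mV)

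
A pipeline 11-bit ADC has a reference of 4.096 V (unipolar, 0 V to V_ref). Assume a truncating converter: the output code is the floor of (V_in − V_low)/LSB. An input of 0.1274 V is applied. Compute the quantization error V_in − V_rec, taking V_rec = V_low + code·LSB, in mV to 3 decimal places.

1.400 mV

LSB = 4.096/2^11 = 2.000 mV.
(0.1274 − 0)/0.002 = 63.7000; ⌊·⌋ gives code 63.
Code 63 maps back to 0 + 63×0.002 V = 0.126 V.
Difference: 0.0014 V → 1.400 mV.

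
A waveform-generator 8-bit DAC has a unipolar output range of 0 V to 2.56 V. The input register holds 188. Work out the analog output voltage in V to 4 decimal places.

1.8800 V

LSB = 2.56 V / 2^8 = 10.000 mV.
V_out = 0 + 188 × 0.01 V = 1.88 V.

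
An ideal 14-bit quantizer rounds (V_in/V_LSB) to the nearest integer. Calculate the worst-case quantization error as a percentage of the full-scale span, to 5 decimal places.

Rounding → worst-case error = ½ LSB = V_FS/2^15, so 100/32768 = 0.00305176 % of full scale.

0.00305 %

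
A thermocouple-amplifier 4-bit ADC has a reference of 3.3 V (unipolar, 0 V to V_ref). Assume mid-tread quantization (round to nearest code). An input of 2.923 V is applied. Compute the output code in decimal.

code 14

With 16 levels over 3.3 V, one step is 206.250 mV.
(V_in − V_low)/LSB = (2.923 − 0) / 0.20625 = 14.172.
Round → code 14.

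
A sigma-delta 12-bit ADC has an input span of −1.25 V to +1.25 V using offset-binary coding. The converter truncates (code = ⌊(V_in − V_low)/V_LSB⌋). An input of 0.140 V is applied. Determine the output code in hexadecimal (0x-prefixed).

code 0x8E5 (decimal 2277)

LSB = 2.5 V / 4096 = 0.610 mV.
Input sits at 2277.376 steps above V_low.
So the output code is 2277.
In hexadecimal (0x-prefixed): 0x8E5.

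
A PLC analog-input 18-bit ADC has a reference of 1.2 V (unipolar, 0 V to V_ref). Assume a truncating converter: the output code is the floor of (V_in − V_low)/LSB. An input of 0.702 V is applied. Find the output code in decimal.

Full-scale span = 1.2 V; LSB = 1.2/2^18 = 4.58 µV.
(V_in − V_low)/LSB = (0.702 − 0) / 4.57764e-06 = 153354.240.
So the output code is 153354.

code 153354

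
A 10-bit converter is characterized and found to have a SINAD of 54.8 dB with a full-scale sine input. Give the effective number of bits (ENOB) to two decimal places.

ENOB = (SINAD − 1.76) / 6.02 = (54.8 − 1.76)/6.02 = 8.811.

8.81 bits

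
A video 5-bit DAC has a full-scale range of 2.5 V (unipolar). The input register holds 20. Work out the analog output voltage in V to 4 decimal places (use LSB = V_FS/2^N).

1.5625 V

LSB = 2.5 V / 2^5 = 78.125 mV.
V_out = 0 + 20 × 0.078125 V = 1.5625 V.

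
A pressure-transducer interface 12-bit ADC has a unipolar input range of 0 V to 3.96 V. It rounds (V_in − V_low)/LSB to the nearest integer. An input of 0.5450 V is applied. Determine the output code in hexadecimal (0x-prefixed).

LSB = 3.96 V / 4096 = 0.967 mV.
(0.5450 − 0) / 0.000966797 = 563.717 LSBs.
round(563.717) = 564.
In hexadecimal (0x-prefixed): 0x234.

code 0x234 (decimal 564)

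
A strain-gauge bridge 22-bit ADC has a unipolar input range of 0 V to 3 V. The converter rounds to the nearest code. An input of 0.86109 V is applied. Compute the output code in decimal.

code 1203891

LSB = 3 V / 4194304 = 0.72 µV.
(0.86109 − 0) / 7.15256e-07 = 1203891.077 LSBs.
Round → code 1203891.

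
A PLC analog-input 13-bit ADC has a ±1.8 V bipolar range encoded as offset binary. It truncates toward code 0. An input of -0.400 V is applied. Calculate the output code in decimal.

LSB = 3.6 V / 8192 = 439.45 µV.
Input sits at 3185.778 steps above V_low.
⌊·⌋(3185.778) = 3185.

code 3185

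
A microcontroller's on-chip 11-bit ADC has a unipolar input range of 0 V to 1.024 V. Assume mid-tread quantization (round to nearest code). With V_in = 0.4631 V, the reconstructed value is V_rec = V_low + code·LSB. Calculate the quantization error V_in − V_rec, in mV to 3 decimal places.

Step size: 1.024 V ÷ 2^11 = 0.500 mV.
(0.4631 − 0)/0.0005 = 926.2000; round gives code 926.
V_rec = 0 + 926·0.0005 = 0.463 V.
V_in − V_rec = 0.0001 V = 0.100 mV.

0.100 mV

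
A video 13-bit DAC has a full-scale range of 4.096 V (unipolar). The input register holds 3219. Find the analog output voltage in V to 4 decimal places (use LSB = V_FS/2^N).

LSB = 4.096 V / 2^13 = 0.500 mV.
V_out = 0 + 3219 × 0.0005 V = 1.6095 V.

1.6095 V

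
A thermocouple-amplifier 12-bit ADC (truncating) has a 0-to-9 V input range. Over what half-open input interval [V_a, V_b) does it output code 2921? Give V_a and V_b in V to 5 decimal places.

LSB = 9/2^12 = 2.197 mV.
V_a = V_low + 2921·LSB = 6.41821 V; V_b = V_low + 2922·LSB = 6.42041 V.

[6.41821 V, 6.42041 V)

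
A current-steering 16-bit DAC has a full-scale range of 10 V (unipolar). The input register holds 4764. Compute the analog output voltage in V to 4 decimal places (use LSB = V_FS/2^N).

0.7269 V

LSB = 10 V / 2^16 = 152.59 µV.
V_out = 0 + 4764 × 0.000152588 V = 0.726929 V.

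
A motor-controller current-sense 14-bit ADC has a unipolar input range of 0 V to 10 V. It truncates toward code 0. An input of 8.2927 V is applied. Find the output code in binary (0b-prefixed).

code 0b11010100010010 (decimal 13586)

LSB = 10 V / 16384 = 0.610 mV.
Input sits at 13586.760 steps above V_low.
So the output code is 13586.
In binary (0b-prefixed): 0b11010100010010.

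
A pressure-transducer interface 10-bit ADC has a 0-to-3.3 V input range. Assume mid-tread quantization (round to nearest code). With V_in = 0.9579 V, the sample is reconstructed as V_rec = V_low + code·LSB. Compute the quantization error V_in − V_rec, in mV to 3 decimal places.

0.771 mV

Step size: 3.3 V ÷ 2^10 = 3.223 mV.
(V_in − V_low)/LSB = (0.9579 − 0)/0.00322266 = 297.2393 → code 297 (round).
Code 297 maps back to 0 + 297×0.00322266 V = 0.95712891 V.
Difference: 0.000771094 V → 0.771 mV.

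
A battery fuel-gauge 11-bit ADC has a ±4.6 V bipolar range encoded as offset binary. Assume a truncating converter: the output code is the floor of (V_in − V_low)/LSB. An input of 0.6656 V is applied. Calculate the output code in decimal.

Full-scale span = 9.2 V; LSB = 9.2/2^11 = 4.492 mV.
(V_in − V_low)/LSB = (0.6656 − (−4.6)) / 0.00449219 = 1172.168.
Floor → code 1172.

code 1172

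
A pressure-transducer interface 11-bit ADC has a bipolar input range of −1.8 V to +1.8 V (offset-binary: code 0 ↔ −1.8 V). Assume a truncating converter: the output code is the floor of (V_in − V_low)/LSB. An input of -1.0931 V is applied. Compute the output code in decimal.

code 402

LSB = 3.6 V / 2048 = 1.758 mV.
(-1.0931 − (−1.8)) / 0.00175781 = 402.148 LSBs.
⌊·⌋(402.148) = 402.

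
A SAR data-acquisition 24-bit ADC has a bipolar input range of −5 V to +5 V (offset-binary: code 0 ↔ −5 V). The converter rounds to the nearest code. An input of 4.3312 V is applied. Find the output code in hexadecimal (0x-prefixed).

Full-scale span = 10 V; LSB = 10/2^24 = 0.60 µV.
(4.3312 − (−5)) / 5.96046e-07 = 15655155.794 LSBs.
Round → code 15655156.
In hexadecimal (0x-prefixed): 0xEEE0F4.

code 0xEEE0F4 (decimal 15655156)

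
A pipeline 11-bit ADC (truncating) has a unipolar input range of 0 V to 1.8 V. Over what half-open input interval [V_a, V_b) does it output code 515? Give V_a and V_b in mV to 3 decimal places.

[452.637 mV, 453.516 mV)

LSB = 1.8/2^11 = 0.879 mV.
V_a = V_low + 515·LSB = 0.452637 V; V_b = V_low + 516·LSB = 0.453516 V.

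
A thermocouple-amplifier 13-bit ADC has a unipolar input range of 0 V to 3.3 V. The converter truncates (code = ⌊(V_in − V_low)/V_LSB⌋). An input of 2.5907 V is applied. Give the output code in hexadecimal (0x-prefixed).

LSB = 3.3 V / 8192 = 402.83 µV.
(V_in − V_low)/LSB = (2.5907 − 0) / 0.000402832 = 6431.216.
So the output code is 6431.
In hexadecimal (0x-prefixed): 0x191F.

code 0x191F (decimal 6431)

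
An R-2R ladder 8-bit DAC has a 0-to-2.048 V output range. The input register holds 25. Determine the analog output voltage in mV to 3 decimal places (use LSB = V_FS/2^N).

LSB = 2.048 V / 2^8 = 8.000 mV.
V_out = 0 + 25 × 0.008 V = 0.2 V.
= 200.000 mV.

200.000 mV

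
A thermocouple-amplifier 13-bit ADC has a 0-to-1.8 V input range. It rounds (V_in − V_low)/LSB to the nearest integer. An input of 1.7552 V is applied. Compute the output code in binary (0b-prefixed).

code 0b1111100110100 (decimal 7988)

Full-scale span = 1.8 V; LSB = 1.8/2^13 = 219.73 µV.
Input sits at 7988.110 steps above V_low.
Round → code 7988.
In binary (0b-prefixed): 0b1111100110100.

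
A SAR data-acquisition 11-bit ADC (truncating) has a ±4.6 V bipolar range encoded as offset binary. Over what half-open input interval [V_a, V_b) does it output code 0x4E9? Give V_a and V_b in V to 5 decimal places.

LSB = 9.2/2^11 = 4.492 mV.
Code 0x4E9 = 1257 decimal.
V_a = V_low + 1257·LSB = 1.04668 V; V_b = V_low + 1258·LSB = 1.05117 V.

[1.04668 V, 1.05117 V)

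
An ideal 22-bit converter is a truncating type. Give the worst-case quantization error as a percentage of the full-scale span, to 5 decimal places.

0.00002 %

Truncating → worst-case error = 1 LSB = V_FS/2^22, so 100/4194304 = 2.38419e-05 % of full scale.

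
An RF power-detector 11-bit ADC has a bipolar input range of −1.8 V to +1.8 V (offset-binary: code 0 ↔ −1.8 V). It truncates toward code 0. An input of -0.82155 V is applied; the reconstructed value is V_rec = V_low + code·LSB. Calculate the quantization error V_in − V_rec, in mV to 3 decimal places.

1.106 mV

LSB = 3.6/2^11 = 1.758 mV.
(-0.82155 − (−1.8))/0.00175781 = 556.6293; ⌊·⌋ gives code 556.
Reconstructed: -0.82265625 V.
Difference: 0.00110625 V → 1.106 mV.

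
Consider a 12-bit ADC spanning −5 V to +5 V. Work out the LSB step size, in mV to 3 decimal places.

Full-scale span = 10 V.
LSB = 10 / 2^12 = 10 / 4096 = 0.00244141 V = 2.441 mV.

2.441 mV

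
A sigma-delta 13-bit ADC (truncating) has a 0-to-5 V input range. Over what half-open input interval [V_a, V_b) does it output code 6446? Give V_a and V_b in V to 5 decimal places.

[3.93433 V, 3.93494 V)

LSB = 5/2^13 = 0.610 mV.
V_a = V_low + 6446·LSB = 3.93433 V; V_b = V_low + 6447·LSB = 3.93494 V.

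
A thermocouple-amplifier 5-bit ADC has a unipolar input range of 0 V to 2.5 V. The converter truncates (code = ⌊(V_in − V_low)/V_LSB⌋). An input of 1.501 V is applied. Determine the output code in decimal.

LSB = 2.5 V / 32 = 78.125 mV.
(V_in − V_low)/LSB = (1.501 − 0) / 0.078125 = 19.213.
⌊·⌋(19.213) = 19.

code 19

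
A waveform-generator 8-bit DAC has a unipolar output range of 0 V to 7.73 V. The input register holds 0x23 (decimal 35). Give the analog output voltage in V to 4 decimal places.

LSB = 7.73 V / 2^8 = 30.195 mV.
Code 0x23 = 35 decimal.
V_out = 0 + 35 × 0.0301953 V = 1.05684 V.

1.0568 V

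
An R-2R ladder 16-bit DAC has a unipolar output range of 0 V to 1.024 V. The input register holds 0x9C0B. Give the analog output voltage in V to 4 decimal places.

LSB = 1.024 V / 2^16 = 15.62 µV.
Code 0x9C0B = 39947 decimal.
V_out = 0 + 39947 × 1.5625e-05 V = 0.624172 V.

0.6242 V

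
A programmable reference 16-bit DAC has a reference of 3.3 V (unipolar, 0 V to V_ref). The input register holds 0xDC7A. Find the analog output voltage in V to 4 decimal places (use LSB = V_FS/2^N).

2.8421 V

LSB = 3.3 V / 2^16 = 50.35 µV.
Code 0xDC7A = 56442 decimal.
V_out = 0 + 56442 × 5.0354e-05 V = 2.84208 V.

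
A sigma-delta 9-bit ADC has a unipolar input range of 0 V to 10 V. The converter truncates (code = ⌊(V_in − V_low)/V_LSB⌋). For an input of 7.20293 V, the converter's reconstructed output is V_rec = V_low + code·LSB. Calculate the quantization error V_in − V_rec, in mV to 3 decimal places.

15.430 mV

Step size: 10 V ÷ 2^9 = 19.531 mV.
(7.20293 − 0)/0.0195312 = 368.7900; ⌊·⌋ gives code 368.
Code 368 maps back to 0 + 368×0.0195312 V = 7.1875 V.
Error = 7.20293 − 7.1875 = 0.01543 V = 15.430 mV.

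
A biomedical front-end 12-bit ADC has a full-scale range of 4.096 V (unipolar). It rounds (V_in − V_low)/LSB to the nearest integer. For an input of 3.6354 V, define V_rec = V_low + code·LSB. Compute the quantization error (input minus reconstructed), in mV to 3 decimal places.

0.400 mV

One LSB is 4.096 V / 4096 = 1.000 mV.
(V_in − V_low)/LSB = (3.6354 − 0)/0.001 = 3635.4000 → code 3635 (round).
V_rec = 0 + 3635·0.001 = 3.635 V.
Error = 3.6354 − 3.635 = 0.0004 V = 0.400 mV.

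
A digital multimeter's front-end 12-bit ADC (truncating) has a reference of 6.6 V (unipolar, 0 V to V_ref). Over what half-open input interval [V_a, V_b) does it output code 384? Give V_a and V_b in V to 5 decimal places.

[0.61875 V, 0.62036 V)

LSB = 6.6/2^12 = 1.611 mV.
V_a = V_low + 384·LSB = 0.61875 V; V_b = V_low + 385·LSB = 0.620361 V.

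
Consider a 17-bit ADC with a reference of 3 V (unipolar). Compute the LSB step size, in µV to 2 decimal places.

Full-scale span = 3 V.
LSB = 3 / 2^17 = 3 / 131072 = 2.28882e-05 V = 22.89 µV.

22.89 µV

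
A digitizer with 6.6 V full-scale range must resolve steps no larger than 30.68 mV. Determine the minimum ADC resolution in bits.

8 bits

Number of steps required ≥ 6.6 V / 30.68 mV = 215.12.
Need 2^N ≥ 215.12; 2^7 = 128, 2^8 = 256.
Minimum N = 8.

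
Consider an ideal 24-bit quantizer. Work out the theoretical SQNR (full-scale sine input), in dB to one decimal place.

146.2 dB

SNR ≈ 6.02·N + 1.76 dB = 6.02·24 + 1.76 = 146.24 dB.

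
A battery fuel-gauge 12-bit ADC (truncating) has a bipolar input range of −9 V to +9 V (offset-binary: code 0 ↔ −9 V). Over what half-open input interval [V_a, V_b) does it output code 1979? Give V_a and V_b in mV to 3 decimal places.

[-303.223 mV, -298.828 mV)

LSB = 18/2^12 = 4.395 mV.
V_a = V_low + 1979·LSB = -0.303223 V; V_b = V_low + 1980·LSB = -0.298828 V.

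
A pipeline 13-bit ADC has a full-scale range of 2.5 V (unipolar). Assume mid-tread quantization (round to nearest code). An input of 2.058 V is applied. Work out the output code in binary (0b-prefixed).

code 0b1101001011000 (decimal 6744)

With 8192 levels over 2.5 V, one step is 305.18 µV.
(V_in − V_low)/LSB = (2.058 − 0) / 0.000305176 = 6743.654.
So the output code is 6744.
In binary (0b-prefixed): 0b1101001011000.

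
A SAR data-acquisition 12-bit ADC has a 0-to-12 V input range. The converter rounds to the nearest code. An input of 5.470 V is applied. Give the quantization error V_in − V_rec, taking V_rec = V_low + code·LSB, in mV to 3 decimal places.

0.273 mV

LSB = 12/2^12 = 2.930 mV.
Scaled input = 1867.0933 LSBs, so code = 1867.
Reconstructed: 5.4697266 V.
Error = 5.470 − 5.4697266 = 0.000273438 V = 0.273 mV.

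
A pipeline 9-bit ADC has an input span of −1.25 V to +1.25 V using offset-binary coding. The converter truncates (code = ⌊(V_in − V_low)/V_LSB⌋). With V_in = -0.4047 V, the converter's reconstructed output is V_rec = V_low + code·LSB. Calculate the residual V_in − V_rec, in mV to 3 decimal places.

0.573 mV

Step size: 2.5 V ÷ 2^9 = 4.883 mV.
(-0.4047 − (−1.25))/0.00488281 = 173.1174; ⌊·⌋ gives code 173.
V_rec = (−1.25) + 173·0.00488281 = -0.40527344 V.
Error = -0.4047 − (−0.40527344) = 0.000573438 V = 0.573 mV.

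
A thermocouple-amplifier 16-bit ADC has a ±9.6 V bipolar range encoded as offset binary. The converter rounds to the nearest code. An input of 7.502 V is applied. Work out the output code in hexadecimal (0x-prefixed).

code 0xE407 (decimal 58375)

With 65536 levels over 19.2 V, one step is 292.97 µV.
Input sits at 58374.827 steps above V_low.
So the output code is 58375.
In hexadecimal (0x-prefixed): 0xE407.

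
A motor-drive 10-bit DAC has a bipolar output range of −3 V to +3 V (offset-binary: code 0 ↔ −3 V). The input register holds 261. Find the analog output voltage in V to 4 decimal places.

LSB = 6 V / 2^10 = 5.859 mV.
V_out = (−3) + 261 × 0.00585938 V = -1.4707 V.

-1.4707 V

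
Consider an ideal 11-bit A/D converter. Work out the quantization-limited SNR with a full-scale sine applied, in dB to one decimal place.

68.0 dB

SNR ≈ 6.02·N + 1.76 dB = 6.02·11 + 1.76 = 67.98 dB.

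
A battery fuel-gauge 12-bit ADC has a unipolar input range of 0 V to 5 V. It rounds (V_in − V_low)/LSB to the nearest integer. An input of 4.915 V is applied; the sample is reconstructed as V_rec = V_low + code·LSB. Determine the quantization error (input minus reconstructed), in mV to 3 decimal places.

Step size: 5 V ÷ 2^12 = 1.221 mV.
(V_in − V_low)/LSB = (4.915 − 0)/0.0012207 = 4026.3680 → code 4026 (round).
V_rec = 0 + 4026·0.0012207 = 4.9145508 V.
V_in − V_rec = 0.000449219 V = 0.449 mV.

0.449 mV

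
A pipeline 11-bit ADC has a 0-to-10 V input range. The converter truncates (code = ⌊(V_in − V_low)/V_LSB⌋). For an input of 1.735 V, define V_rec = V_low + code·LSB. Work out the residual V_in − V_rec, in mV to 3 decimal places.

LSB = 10/2^11 = 4.883 mV.
(1.735 − 0)/0.00488281 = 355.3280; ⌊·⌋ gives code 355.
Code 355 maps back to 0 + 355×0.00488281 V = 1.7333984 V.
Error = 1.735 − 1.7333984 = 0.00160156 V = 1.602 mV.

1.602 mV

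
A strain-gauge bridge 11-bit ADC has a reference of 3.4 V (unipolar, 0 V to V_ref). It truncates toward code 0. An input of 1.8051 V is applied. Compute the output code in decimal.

Full-scale span = 3.4 V; LSB = 3.4/2^11 = 1.660 mV.
Input sits at 1087.307 steps above V_low.
So the output code is 1087.

code 1087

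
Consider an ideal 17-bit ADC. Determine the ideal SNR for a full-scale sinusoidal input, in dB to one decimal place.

104.1 dB

SNR ≈ 6.02·N + 1.76 dB = 6.02·17 + 1.76 = 104.10 dB.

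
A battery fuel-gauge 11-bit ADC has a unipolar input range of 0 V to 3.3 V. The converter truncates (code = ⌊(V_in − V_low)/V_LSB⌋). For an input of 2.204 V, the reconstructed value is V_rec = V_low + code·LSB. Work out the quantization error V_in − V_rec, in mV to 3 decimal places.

One LSB is 3.3 V / 2048 = 1.611 mV.
Scaled input = 1367.8158 LSBs, so code = 1367.
V_rec = 0 + 1367·0.00161133 = 2.2026855 V.
Error = 2.204 − 2.2026855 = 0.00131445 V = 1.314 mV.

1.314 mV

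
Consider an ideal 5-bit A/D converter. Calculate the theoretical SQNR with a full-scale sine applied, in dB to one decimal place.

SNR ≈ 6.02·N + 1.76 dB = 6.02·5 + 1.76 = 31.86 dB.

31.9 dB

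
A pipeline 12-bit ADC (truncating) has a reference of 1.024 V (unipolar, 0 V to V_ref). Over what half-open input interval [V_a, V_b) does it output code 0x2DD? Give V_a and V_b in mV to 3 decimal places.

LSB = 1.024/2^12 = 250.00 µV.
Code 0x2DD = 733 decimal.
V_a = V_low + 733·LSB = 0.18325 V; V_b = V_low + 734·LSB = 0.1835 V.

[183.250 mV, 183.500 mV)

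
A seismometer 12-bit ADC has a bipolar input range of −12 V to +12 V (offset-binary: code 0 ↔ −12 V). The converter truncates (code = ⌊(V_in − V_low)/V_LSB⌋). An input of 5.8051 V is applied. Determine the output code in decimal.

code 3038

With 4096 levels over 24 V, one step is 5.859 mV.
Input sits at 3038.737 steps above V_low.
⌊·⌋(3038.737) = 3038.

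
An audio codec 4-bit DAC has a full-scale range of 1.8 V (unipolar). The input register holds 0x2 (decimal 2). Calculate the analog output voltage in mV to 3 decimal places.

LSB = 1.8 V / 2^4 = 112.500 mV.
Code 0x2 = 2 decimal.
V_out = 0 + 2 × 0.1125 V = 0.225 V.
= 225.000 mV.

225.000 mV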